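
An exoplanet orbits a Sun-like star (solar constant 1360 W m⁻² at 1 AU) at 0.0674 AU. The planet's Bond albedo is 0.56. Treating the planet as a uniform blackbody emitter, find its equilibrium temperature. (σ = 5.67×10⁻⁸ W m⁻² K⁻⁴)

Flux at 0.0674 AU: S = 1360/0.0674² = 2.99×10⁵ W m⁻².
Energy balance: absorbed = emitted ⇒ πR²·S(1−A) = 4πR²·σT_eq⁴, so T_eq⁴ = S(1−A)/(4σ).
T_eq = [2.99×10⁵ × 0.44 / (4 × 5.67×10⁻⁸)]^(1/4) = (5.81×10¹¹)^(1/4) = 873 K.

T_eq ≈ 873 K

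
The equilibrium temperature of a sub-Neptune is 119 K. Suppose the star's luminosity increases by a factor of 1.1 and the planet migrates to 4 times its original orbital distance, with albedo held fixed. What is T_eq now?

T_eq ∝ L^(1/4) · d^(−1/2).
T′ = 119 × 1.1^(1/4) / 4^(1/2) = 60.9 K.

T_eq ≈ 60.9 K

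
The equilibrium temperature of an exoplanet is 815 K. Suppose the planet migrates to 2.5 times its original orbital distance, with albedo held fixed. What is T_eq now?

T_eq ∝ L^(1/4) · d^(−1/2).
T′ = 815 / 2.5^(1/2) = 515 K.

T_eq ≈ 515 K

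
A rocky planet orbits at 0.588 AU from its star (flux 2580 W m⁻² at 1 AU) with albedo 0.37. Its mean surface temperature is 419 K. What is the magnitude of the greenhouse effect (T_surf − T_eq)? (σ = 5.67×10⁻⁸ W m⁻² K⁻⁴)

S = 2580/0.588² = 7462 W m⁻².
T_eq = [S(1−A)/(4σ)]^(1/4) = [7462×0.63/(4×5.67×10⁻⁸)]^(1/4) = 379.4 K.
ΔT = T_surf − T_eq = 419 − 379.4.

ΔT ≈ 39.6 K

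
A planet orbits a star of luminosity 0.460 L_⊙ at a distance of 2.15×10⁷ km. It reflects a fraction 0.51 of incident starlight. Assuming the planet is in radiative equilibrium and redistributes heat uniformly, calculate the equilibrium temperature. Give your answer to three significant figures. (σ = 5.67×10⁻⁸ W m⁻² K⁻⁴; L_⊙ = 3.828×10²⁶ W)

d = 2.15×10⁷ km = 2.15×10¹⁰ m.
L = 0.460 × 3.828×10²⁶ = 1.76×10²⁶ W.
Flux: S = L/(4πd²) = 1.76×10²⁶/(4π×(2.15×10¹⁰)²) = 3.03×10⁴ W m⁻².
Energy balance: absorbed = emitted ⇒ πR²·S(1−A) = 4πR²·σT_eq⁴, so T_eq⁴ = S(1−A)/(4σ).
T_eq = [3.03×10⁴ × 0.49 / (4 × 5.67×10⁻⁸)]^(1/4) = (6.55×10¹⁰)^(1/4) = 506 K.

T_eq ≈ 506 K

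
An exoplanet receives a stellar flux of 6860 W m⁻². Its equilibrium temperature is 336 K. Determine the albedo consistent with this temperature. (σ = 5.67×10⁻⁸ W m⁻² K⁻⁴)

From T_eq⁴ = S(1−A)/(4σ): 1−A = 4σT_eq⁴/S.
1−A = 4 × 5.67×10⁻⁸ × (336)⁴ / 6860 = 0.421.

A ≈ 0.58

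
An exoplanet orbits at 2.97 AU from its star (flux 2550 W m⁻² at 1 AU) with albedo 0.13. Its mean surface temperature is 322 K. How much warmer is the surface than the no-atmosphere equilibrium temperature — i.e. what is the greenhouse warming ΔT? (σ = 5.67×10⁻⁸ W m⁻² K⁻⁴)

S = 2550/2.97² = 289.1 W m⁻².
T_eq = [S(1−A)/(4σ)]^(1/4) = [289.1×0.87/(4×5.67×10⁻⁸)]^(1/4) = 182.5 K.
ΔT = T_surf − T_eq = 322 − 182.5.

ΔT ≈ 139.5 K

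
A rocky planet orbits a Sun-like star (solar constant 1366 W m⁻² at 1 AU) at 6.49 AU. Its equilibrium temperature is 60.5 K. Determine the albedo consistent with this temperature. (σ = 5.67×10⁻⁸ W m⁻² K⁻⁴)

Flux at 6.49 AU: S = 1366/6.49² = 32.4 W m⁻².
From T_eq⁴ = S(1−A)/(4σ): 1−A = 4σT_eq⁴/S.
1−A = 4 × 5.67×10⁻⁸ × (60.5)⁴ / 32.4 = 0.094.

A ≈ 0.91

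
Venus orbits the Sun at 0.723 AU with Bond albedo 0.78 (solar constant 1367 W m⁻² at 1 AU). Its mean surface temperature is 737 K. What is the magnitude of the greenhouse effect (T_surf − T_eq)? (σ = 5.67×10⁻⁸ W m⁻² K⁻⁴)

ΔT ≈ 512.6 K

S = 1367/0.723² = 2615 W m⁻².
T_eq = [S(1−A)/(4σ)]^(1/4) = [2615×0.22/(4×5.67×10⁻⁸)]^(1/4) = 224.4 K.
ΔT = T_surf − T_eq = 737 − 224.4.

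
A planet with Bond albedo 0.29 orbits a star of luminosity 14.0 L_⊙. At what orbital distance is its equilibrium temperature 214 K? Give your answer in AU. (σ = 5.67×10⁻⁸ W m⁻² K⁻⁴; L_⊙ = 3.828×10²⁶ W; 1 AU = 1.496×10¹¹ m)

d ≈ 5.33 AU

L = 14.0 × 3.828×10²⁶ = 5.36×10²⁷ W.
From T_eq⁴ = L(1−A)/(16πσd²): d = √[L(1−A)/(16πσT_eq⁴)].
d = √[5.36×10²⁷ × 0.71 / (16π × 5.67×10⁻⁸ × (214)⁴)] = 7.98×10¹¹ m = 5.33 AU.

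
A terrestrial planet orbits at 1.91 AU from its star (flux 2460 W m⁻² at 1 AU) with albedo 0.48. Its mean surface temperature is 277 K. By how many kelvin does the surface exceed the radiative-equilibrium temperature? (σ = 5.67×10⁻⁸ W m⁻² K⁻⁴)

ΔT ≈ 78.7 K

S = 2460/1.91² = 674.3 W m⁻².
T_eq = [S(1−A)/(4σ)]^(1/4) = [674.3×0.52/(4×5.67×10⁻⁸)]^(1/4) = 198.3 K.
ΔT = T_surf − T_eq = 277 − 198.3.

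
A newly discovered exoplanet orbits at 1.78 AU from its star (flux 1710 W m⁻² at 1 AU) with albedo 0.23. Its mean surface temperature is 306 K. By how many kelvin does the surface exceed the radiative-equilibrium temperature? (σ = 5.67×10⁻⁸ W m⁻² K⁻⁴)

ΔT ≈ 99.1 K

S = 1710/1.78² = 539.7 W m⁻².
T_eq = [S(1−A)/(4σ)]^(1/4) = [539.7×0.77/(4×5.67×10⁻⁸)]^(1/4) = 206.9 K.
ΔT = T_surf − T_eq = 306 − 206.9.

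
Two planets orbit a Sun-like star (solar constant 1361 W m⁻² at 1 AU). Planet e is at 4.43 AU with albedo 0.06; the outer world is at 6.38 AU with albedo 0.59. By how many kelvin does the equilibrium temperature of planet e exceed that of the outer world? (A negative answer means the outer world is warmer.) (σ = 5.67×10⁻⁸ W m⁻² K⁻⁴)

ΔT ≈ 42.0 K

T_eq = [S₀(1−A)/(4σd²)]^(1/4), so T ∝ (1−A)^(1/4) / √d.
T₁ = [1361×0.94/(4×5.67×10⁻⁸×4.43²)]^(1/4) = 130.21 K.
T₂ = [1361×0.41/(4×5.67×10⁻⁸×6.38²)]^(1/4) = 88.17 K.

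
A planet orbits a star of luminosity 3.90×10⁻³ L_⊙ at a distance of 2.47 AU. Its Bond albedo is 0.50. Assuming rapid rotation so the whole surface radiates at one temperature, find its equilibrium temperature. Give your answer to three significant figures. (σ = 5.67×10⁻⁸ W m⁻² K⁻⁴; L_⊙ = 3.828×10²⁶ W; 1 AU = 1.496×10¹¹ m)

d = 2.47 AU = 3.70×10¹¹ m.
L = 3.90×10⁻³ × 3.828×10²⁶ = 1.49×10²⁴ W.
Flux: S = L/(4πd²) = 1.49×10²⁴/(4π×(3.70×10¹¹)²) = 0.870 W m⁻².
Energy balance: absorbed = emitted ⇒ πR²·S(1−A) = 4πR²·σT_eq⁴, so T_eq⁴ = S(1−A)/(4σ).
T_eq = [0.870 × 0.50 / (4 × 5.67×10⁻⁸)]^(1/4) = (1.92×10⁶)^(1/4) = 37.2 K.

T_eq ≈ 37.2 K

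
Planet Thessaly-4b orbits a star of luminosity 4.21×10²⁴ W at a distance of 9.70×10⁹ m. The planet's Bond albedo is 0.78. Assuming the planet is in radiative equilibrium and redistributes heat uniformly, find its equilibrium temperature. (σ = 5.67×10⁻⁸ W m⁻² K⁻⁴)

T_eq ≈ 242 K

Flux: S = L/(4πd²) = 4.21×10²⁴/(4π×(9.70×10⁹)²) = 3560 W m⁻².
Energy balance: absorbed = emitted ⇒ πR²·S(1−A) = 4πR²·σT_eq⁴, so T_eq⁴ = S(1−A)/(4σ).
T_eq = [3560 × 0.22 / (4 × 5.67×10⁻⁸)]^(1/4) = (3.45×10⁹)^(1/4) = 242 K.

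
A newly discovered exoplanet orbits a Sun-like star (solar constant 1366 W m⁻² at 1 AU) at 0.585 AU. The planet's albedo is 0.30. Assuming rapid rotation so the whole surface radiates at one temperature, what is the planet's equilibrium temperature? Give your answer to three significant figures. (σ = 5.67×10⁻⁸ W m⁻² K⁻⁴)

T_eq ≈ 333 K

Flux at 0.585 AU: S = 1366/0.585² = 3990 W m⁻².
Energy balance: absorbed = emitted ⇒ πR²·S(1−A) = 4πR²·σT_eq⁴, so T_eq⁴ = S(1−A)/(4σ).
T_eq = [3990 × 0.70 / (4 × 5.67×10⁻⁸)]^(1/4) = (1.23×10¹⁰)^(1/4) = 333 K.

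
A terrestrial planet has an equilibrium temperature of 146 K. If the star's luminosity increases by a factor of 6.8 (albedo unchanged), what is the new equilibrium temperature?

T_eq ∝ L^(1/4) · d^(−1/2).
T′ = 146 × 6.8^(1/4) = 236 K.

T_eq ≈ 236 K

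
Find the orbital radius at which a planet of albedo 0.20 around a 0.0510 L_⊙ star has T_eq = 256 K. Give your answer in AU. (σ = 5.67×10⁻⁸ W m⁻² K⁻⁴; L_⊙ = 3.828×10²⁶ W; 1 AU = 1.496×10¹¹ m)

L = 0.0510 × 3.828×10²⁶ = 1.95×10²⁵ W.
From T_eq⁴ = L(1−A)/(16πσd²): d = √[L(1−A)/(16πσT_eq⁴)].
d = √[1.95×10²⁵ × 0.80 / (16π × 5.67×10⁻⁸ × (256)⁴)] = 3.57×10¹⁰ m = 0.239 AU.

d ≈ 0.239 AU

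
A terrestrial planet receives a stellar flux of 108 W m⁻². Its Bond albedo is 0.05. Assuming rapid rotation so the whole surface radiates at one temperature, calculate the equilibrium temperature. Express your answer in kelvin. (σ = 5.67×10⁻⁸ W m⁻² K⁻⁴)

Energy balance: absorbed = emitted ⇒ πR²·S(1−A) = 4πR²·σT_eq⁴, so T_eq⁴ = S(1−A)/(4σ).
T_eq = [108 × 0.95 / (4 × 5.67×10⁻⁸)]^(1/4) = (4.52×10⁸)^(1/4) = 146 K.

T_eq ≈ 146 K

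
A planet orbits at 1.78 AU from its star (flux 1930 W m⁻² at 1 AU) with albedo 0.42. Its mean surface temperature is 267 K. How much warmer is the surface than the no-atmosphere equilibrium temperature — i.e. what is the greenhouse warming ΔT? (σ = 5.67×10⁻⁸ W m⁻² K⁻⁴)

S = 1930/1.78² = 609.1 W m⁻².
T_eq = [S(1−A)/(4σ)]^(1/4) = [609.1×0.58/(4×5.67×10⁻⁸)]^(1/4) = 198.7 K.
ΔT = T_surf − T_eq = 267 − 198.7.

ΔT ≈ 68.3 K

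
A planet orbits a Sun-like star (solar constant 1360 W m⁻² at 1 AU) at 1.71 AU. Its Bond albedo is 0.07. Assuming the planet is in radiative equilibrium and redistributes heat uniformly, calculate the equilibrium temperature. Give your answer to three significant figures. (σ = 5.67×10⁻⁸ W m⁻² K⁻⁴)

T_eq ≈ 209 K

Flux at 1.71 AU: S = 1360/1.71² = 465 W m⁻².
Energy balance: absorbed = emitted ⇒ πR²·S(1−A) = 4πR²·σT_eq⁴, so T_eq⁴ = S(1−A)/(4σ).
T_eq = [465 × 0.93 / (4 × 5.67×10⁻⁸)]^(1/4) = (1.91×10⁹)^(1/4) = 209 K.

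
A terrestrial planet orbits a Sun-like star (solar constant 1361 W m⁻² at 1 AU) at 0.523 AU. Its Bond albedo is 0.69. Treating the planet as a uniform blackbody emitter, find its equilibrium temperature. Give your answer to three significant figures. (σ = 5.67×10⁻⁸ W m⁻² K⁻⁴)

T_eq ≈ 287 K

Flux at 0.523 AU: S = 1361/0.523² = 4980 W m⁻².
Energy balance: absorbed = emitted ⇒ πR²·S(1−A) = 4πR²·σT_eq⁴, so T_eq⁴ = S(1−A)/(4σ).
T_eq = [4980 × 0.31 / (4 × 5.67×10⁻⁸)]^(1/4) = (6.80×10⁹)^(1/4) = 287 K.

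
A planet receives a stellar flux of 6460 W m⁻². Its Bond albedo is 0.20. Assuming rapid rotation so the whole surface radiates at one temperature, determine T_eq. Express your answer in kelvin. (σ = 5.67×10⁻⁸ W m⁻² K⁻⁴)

Energy balance: absorbed = emitted ⇒ πR²·S(1−A) = 4πR²·σT_eq⁴, so T_eq⁴ = S(1−A)/(4σ).
T_eq = [6460 × 0.80 / (4 × 5.67×10⁻⁸)]^(1/4) = (2.28×10¹⁰)^(1/4) = 389 K.

T_eq ≈ 389 K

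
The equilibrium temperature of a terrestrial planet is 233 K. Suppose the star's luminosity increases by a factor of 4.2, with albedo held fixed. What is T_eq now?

T_eq ∝ L^(1/4) · d^(−1/2).
T′ = 233 × 4.2^(1/4) = 334 K.

T_eq ≈ 334 K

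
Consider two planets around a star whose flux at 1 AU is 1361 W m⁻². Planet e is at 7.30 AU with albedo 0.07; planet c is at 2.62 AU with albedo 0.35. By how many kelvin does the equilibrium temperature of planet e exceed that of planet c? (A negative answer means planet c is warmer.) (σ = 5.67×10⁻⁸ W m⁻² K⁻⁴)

T_eq = [S₀(1−A)/(4σd²)]^(1/4), so T ∝ (1−A)^(1/4) / √d.
T₁ = [1361×0.93/(4×5.67×10⁻⁸×7.30²)]^(1/4) = 101.16 K.
T₂ = [1361×0.65/(4×5.67×10⁻⁸×2.62²)]^(1/4) = 154.39 K.

ΔT ≈ -53.2 K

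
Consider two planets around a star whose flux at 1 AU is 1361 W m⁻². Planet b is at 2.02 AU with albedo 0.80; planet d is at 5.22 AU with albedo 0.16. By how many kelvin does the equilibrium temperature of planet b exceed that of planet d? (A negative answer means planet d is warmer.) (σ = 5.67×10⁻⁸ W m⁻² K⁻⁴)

T_eq = [S₀(1−A)/(4σd²)]^(1/4), so T ∝ (1−A)^(1/4) / √d.
T₁ = [1361×0.20/(4×5.67×10⁻⁸×2.02²)]^(1/4) = 130.96 K.
T₂ = [1361×0.84/(4×5.67×10⁻⁸×5.22²)]^(1/4) = 116.62 K.

ΔT ≈ 14.3 K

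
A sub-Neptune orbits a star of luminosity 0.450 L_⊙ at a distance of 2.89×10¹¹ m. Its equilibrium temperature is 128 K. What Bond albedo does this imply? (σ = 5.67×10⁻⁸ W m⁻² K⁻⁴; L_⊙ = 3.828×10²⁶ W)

A ≈ 0.63

L = 0.450 × 3.828×10²⁶ = 1.72×10²⁶ W.
Flux: S = L/(4πd²) = 1.72×10²⁶/(4π×(2.89×10¹¹)²) = 164 W m⁻².
From T_eq⁴ = S(1−A)/(4σ): 1−A = 4σT_eq⁴/S.
1−A = 4 × 5.67×10⁻⁸ × (128)⁴ / 164 = 0.371.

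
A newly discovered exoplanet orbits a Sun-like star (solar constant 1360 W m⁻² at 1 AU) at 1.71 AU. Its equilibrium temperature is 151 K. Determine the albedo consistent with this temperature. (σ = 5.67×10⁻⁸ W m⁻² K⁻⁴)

A ≈ 0.75

Flux at 1.71 AU: S = 1360/1.71² = 465 W m⁻².
From T_eq⁴ = S(1−A)/(4σ): 1−A = 4σT_eq⁴/S.
1−A = 4 × 5.67×10⁻⁸ × (151)⁴ / 465 = 0.254.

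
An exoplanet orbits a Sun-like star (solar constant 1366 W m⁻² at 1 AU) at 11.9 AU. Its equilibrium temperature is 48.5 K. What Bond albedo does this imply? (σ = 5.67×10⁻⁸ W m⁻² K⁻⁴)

Flux at 11.9 AU: S = 1366/11.9² = 9.65 W m⁻².
From T_eq⁴ = S(1−A)/(4σ): 1−A = 4σT_eq⁴/S.
1−A = 4 × 5.67×10⁻⁸ × (48.5)⁴ / 9.65 = 0.130.

A ≈ 0.87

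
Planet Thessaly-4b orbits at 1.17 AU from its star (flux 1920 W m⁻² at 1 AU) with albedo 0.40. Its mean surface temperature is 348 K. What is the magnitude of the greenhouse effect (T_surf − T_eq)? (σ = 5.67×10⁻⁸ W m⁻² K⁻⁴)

S = 1920/1.17² = 1403 W m⁻².
T_eq = [S(1−A)/(4σ)]^(1/4) = [1403×0.60/(4×5.67×10⁻⁸)]^(1/4) = 246.8 K.
ΔT = T_surf − T_eq = 348 − 246.8.

ΔT ≈ 101.2 K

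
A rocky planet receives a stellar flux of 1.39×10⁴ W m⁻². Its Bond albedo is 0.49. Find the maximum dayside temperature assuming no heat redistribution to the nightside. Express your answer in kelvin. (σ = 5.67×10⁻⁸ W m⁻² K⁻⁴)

With no redistribution each surface element balances locally: S(1−A) = σT⁴.
T = [1.39×10⁴ × 0.51 / 5.67×10⁻⁸]^(1/4) = (1.25×10¹¹)^(1/4) = 595 K.

T_ss ≈ 595 K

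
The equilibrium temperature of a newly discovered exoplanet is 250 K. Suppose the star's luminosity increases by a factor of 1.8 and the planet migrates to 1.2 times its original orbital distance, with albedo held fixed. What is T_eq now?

T_eq ≈ 264 K

T_eq ∝ L^(1/4) · d^(−1/2).
T′ = 250 × 1.8^(1/4) / 1.2^(1/2) = 264 K.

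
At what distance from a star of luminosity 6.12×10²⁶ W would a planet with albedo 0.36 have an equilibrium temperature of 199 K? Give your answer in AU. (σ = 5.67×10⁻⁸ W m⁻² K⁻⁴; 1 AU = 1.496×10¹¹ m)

d ≈ 1.98 AU

From T_eq⁴ = L(1−A)/(16πσd²): d = √[L(1−A)/(16πσT_eq⁴)].
d = √[6.12×10²⁶ × 0.64 / (16π × 5.67×10⁻⁸ × (199)⁴)] = 2.96×10¹¹ m = 1.98 AU.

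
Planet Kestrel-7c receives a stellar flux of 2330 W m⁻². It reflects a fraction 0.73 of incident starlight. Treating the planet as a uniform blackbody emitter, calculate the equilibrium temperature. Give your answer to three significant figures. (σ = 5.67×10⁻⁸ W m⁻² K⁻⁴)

T_eq ≈ 229 K

Energy balance: absorbed = emitted ⇒ πR²·S(1−A) = 4πR²·σT_eq⁴, so T_eq⁴ = S(1−A)/(4σ).
T_eq = [2330 × 0.27 / (4 × 5.67×10⁻⁸)]^(1/4) = (2.77×10⁹)^(1/4) = 229 K.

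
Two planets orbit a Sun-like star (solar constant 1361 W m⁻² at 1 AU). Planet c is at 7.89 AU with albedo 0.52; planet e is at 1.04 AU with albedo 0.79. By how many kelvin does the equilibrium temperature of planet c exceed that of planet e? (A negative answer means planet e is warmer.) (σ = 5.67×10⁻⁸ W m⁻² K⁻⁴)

T_eq = [S₀(1−A)/(4σd²)]^(1/4), so T ∝ (1−A)^(1/4) / √d.
T₁ = [1361×0.48/(4×5.67×10⁻⁸×7.89²)]^(1/4) = 82.48 K.
T₂ = [1361×0.21/(4×5.67×10⁻⁸×1.04²)]^(1/4) = 184.75 K.

ΔT ≈ -102.3 K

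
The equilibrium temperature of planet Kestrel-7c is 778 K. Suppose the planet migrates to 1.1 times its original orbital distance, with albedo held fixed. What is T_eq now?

T_eq ∝ L^(1/4) · d^(−1/2).
T′ = 778 / 1.1^(1/2) = 742 K.

T_eq ≈ 742 K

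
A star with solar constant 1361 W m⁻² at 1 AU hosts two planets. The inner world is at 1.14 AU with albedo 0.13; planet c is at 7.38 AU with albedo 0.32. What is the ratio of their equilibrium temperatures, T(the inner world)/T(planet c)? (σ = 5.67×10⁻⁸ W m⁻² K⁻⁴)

T_eq = [S₀(1−A)/(4σd²)]^(1/4), so T ∝ (1−A)^(1/4) / √d.
T₁ = [1361×0.87/(4×5.67×10⁻⁸×1.14²)]^(1/4) = 251.76 K.
T₂ = [1361×0.68/(4×5.67×10⁻⁸×7.38²)]^(1/4) = 93.04 K.

T₁/T₂ ≈ 2.706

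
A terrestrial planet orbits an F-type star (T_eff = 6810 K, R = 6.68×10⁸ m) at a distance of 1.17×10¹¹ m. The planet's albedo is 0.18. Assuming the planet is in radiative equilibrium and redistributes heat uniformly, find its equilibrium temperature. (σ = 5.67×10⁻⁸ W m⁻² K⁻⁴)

L = 4πR_⋆²σT_⋆⁴ = 4π(6.68×10⁸)² × 5.67×10⁻⁸ × (6810)⁴ = 6.84×10²⁶ W.
S = L/(4πd²) = 3980 W m⁻².
Energy balance: absorbed = emitted ⇒ πR²·S(1−A) = 4πR²·σT_eq⁴, so T_eq⁴ = S(1−A)/(4σ).
T_eq = [3980 × 0.82 / (4 × 5.67×10⁻⁸)]^(1/4) = (1.44×10¹⁰)^(1/4) = 346 K.

T_eq ≈ 346 K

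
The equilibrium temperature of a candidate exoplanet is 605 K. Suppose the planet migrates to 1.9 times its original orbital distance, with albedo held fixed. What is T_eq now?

T_eq ∝ L^(1/4) · d^(−1/2).
T′ = 605 / 1.9^(1/2) = 439 K.

T_eq ≈ 439 K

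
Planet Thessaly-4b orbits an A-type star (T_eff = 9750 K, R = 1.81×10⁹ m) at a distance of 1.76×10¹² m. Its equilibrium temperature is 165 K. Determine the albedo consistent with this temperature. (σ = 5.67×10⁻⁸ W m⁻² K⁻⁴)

A ≈ 0.69

L = 4πR_⋆²σT_⋆⁴ = 4π(1.81×10⁹)² × 5.67×10⁻⁸ × (9750)⁴ = 2.11×10²⁸ W.
S = L/(4πd²) = 542 W m⁻².
From T_eq⁴ = S(1−A)/(4σ): 1−A = 4σT_eq⁴/S.
1−A = 4 × 5.67×10⁻⁸ × (165)⁴ / 542 = 0.310.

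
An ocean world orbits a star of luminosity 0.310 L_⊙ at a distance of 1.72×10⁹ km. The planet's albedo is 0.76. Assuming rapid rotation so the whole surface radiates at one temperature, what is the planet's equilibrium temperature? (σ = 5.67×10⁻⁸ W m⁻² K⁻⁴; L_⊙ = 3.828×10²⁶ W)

T_eq ≈ 42.9 K

d = 1.72×10⁹ km = 1.72×10¹² m.
L = 0.310 × 3.828×10²⁶ = 1.19×10²⁶ W.
Flux: S = L/(4πd²) = 1.19×10²⁶/(4π×(1.72×10¹²)²) = 3.19 W m⁻².
Energy balance: absorbed = emitted ⇒ πR²·S(1−A) = 4πR²·σT_eq⁴, so T_eq⁴ = S(1−A)/(4σ).
T_eq = [3.19 × 0.24 / (4 × 5.67×10⁻⁸)]^(1/4) = (3.38×10⁶)^(1/4) = 42.9 K.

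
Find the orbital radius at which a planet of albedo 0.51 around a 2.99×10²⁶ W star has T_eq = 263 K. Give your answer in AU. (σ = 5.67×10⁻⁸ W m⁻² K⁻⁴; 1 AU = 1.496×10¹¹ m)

d ≈ 0.693 AU

From T_eq⁴ = L(1−A)/(16πσd²): d = √[L(1−A)/(16πσT_eq⁴)].
d = √[2.99×10²⁶ × 0.49 / (16π × 5.67×10⁻⁸ × (263)⁴)] = 1.04×10¹¹ m = 0.693 AU.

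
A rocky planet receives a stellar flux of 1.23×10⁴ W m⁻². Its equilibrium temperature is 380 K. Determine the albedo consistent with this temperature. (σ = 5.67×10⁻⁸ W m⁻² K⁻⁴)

A ≈ 0.62

From T_eq⁴ = S(1−A)/(4σ): 1−A = 4σT_eq⁴/S.
1−A = 4 × 5.67×10⁻⁸ × (380)⁴ / 1.23×10⁴ = 0.384.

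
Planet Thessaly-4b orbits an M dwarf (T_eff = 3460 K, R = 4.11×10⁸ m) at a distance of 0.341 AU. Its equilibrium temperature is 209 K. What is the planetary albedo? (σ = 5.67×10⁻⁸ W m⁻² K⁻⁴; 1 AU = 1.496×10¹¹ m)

A ≈ 0.18

d = 0.341 AU = 5.10×10¹⁰ m.
L = 4πR_⋆²σT_⋆⁴ = 4π(4.11×10⁸)² × 5.67×10⁻⁸ × (3460)⁴ = 1.72×10²⁵ W.
S = L/(4πd²) = 527 W m⁻².
From T_eq⁴ = S(1−A)/(4σ): 1−A = 4σT_eq⁴/S.
1−A = 4 × 5.67×10⁻⁸ × (209)⁴ / 527 = 0.820.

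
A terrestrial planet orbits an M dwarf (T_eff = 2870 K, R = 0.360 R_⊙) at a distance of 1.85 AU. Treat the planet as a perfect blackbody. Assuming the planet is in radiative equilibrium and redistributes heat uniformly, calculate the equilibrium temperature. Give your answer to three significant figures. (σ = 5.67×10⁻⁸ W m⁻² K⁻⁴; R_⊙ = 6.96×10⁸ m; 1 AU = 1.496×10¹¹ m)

R_⋆ = 0.360 × 6.96×10⁸ = 2.51×10⁸ m.
d = 1.85 AU = 2.77×10¹¹ m.
L = 4πR_⋆²σT_⋆⁴ = 4π(2.51×10⁸)² × 5.67×10⁻⁸ × (2870)⁴ = 3.03×10²⁴ W.
S = L/(4πd²) = 3.15 W m⁻².
Energy balance: absorbed = emitted ⇒ πR²·S(1−A) = 4πR²·σT_eq⁴, so T_eq⁴ = S(1−A)/(4σ).
T_eq = [3.15 × 1.00 / (4 × 5.67×10⁻⁸)]^(1/4) = (1.39×10⁷)^(1/4) = 61.1 K.

T_eq ≈ 61.1 K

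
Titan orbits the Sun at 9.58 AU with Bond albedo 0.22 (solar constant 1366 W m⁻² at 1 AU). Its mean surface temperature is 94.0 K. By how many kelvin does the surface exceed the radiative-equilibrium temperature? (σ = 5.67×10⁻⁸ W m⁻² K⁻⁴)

S = 1366/9.58² = 14.88 W m⁻².
T_eq = [S(1−A)/(4σ)]^(1/4) = [14.88×0.78/(4×5.67×10⁻⁸)]^(1/4) = 84.6 K.
ΔT = T_surf − T_eq = 94 − 84.6.

ΔT ≈ 9.4 K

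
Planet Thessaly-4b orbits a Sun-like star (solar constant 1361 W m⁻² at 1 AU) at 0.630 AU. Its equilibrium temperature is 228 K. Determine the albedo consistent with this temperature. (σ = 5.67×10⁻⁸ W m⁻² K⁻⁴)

A ≈ 0.82

Flux at 0.630 AU: S = 1361/0.630² = 3430 W m⁻².
From T_eq⁴ = S(1−A)/(4σ): 1−A = 4σT_eq⁴/S.
1−A = 4 × 5.67×10⁻⁸ × (228)⁴ / 3430 = 0.179.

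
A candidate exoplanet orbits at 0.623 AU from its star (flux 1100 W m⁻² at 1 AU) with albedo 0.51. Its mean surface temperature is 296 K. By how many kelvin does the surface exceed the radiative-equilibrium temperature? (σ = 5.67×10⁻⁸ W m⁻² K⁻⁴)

ΔT ≈ 16.3 K

S = 1100/0.623² = 2834 W m⁻².
T_eq = [S(1−A)/(4σ)]^(1/4) = [2834×0.49/(4×5.67×10⁻⁸)]^(1/4) = 279.7 K.
ΔT = T_surf − T_eq = 296 − 279.7.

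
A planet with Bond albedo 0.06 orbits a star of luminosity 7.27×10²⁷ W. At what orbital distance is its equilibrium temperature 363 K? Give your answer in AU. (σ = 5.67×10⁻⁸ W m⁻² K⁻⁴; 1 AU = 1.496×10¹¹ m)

d ≈ 2.48 AU

From T_eq⁴ = L(1−A)/(16πσd²): d = √[L(1−A)/(16πσT_eq⁴)].
d = √[7.27×10²⁷ × 0.94 / (16π × 5.67×10⁻⁸ × (363)⁴)] = 3.72×10¹¹ m = 2.48 AU.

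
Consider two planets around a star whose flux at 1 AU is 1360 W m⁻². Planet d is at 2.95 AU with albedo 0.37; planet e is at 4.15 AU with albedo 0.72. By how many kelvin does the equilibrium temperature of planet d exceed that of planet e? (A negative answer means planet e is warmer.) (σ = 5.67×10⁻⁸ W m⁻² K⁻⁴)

T_eq = [S₀(1−A)/(4σd²)]^(1/4), so T ∝ (1−A)^(1/4) / √d.
T₁ = [1360×0.63/(4×5.67×10⁻⁸×2.95²)]^(1/4) = 144.34 K.
T₂ = [1360×0.28/(4×5.67×10⁻⁸×4.15²)]^(1/4) = 99.37 K.

ΔT ≈ 45.0 K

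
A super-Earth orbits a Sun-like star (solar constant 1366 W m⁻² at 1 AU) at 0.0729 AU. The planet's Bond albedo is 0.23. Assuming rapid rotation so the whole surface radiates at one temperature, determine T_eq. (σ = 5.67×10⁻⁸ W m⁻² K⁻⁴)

T_eq ≈ 967 K

Flux at 0.0729 AU: S = 1366/0.0729² = 2.57×10⁵ W m⁻².
Energy balance: absorbed = emitted ⇒ πR²·S(1−A) = 4πR²·σT_eq⁴, so T_eq⁴ = S(1−A)/(4σ).
T_eq = [2.57×10⁵ × 0.77 / (4 × 5.67×10⁻⁸)]^(1/4) = (8.73×10¹¹)^(1/4) = 967 K.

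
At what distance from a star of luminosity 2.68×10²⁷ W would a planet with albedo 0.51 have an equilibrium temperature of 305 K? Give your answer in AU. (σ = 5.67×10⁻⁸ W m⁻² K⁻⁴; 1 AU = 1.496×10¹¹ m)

d ≈ 1.54 AU

From T_eq⁴ = L(1−A)/(16πσd²): d = √[L(1−A)/(16πσT_eq⁴)].
d = √[2.68×10²⁷ × 0.49 / (16π × 5.67×10⁻⁸ × (305)⁴)] = 2.31×10¹¹ m = 1.54 AU.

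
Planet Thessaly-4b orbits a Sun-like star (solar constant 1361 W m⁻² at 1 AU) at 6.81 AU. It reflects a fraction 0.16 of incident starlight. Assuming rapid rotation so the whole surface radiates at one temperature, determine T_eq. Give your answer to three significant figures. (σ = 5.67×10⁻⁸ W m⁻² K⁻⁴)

T_eq ≈ 102 K

Flux at 6.81 AU: S = 1361/6.81² = 29.3 W m⁻².
Energy balance: absorbed = emitted ⇒ πR²·S(1−A) = 4πR²·σT_eq⁴, so T_eq⁴ = S(1−A)/(4σ).
T_eq = [29.3 × 0.84 / (4 × 5.67×10⁻⁸)]^(1/4) = (1.09×10⁸)^(1/4) = 102 K.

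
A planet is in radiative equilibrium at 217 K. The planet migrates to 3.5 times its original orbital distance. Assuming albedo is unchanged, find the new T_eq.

T_eq ≈ 116 K

T_eq ∝ L^(1/4) · d^(−1/2).
T′ = 217 / 3.5^(1/2) = 116 K.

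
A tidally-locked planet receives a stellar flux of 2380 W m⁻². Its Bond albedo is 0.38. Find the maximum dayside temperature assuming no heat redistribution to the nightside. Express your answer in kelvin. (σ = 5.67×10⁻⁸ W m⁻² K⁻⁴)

With no redistribution each surface element balances locally: S(1−A) = σT⁴.
T = [2380 × 0.62 / 5.67×10⁻⁸]^(1/4) = (2.60×10¹⁰)^(1/4) = 402 K.

T_ss ≈ 402 K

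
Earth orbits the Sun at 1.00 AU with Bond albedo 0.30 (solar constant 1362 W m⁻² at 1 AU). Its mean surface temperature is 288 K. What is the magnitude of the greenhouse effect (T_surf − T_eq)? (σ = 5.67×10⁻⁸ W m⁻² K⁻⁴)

S = 1362/1.00² = 1362 W m⁻².
T_eq = [S(1−A)/(4σ)]^(1/4) = [1362×0.70/(4×5.67×10⁻⁸)]^(1/4) = 254.6 K.
ΔT = T_surf − T_eq = 288 − 254.6.

ΔT ≈ 33.4 K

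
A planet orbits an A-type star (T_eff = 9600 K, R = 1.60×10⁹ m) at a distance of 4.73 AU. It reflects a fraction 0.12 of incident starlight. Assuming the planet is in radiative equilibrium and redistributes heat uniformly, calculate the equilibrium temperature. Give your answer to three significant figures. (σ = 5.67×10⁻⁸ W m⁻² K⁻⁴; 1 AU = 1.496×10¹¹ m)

d = 4.73 AU = 7.08×10¹¹ m.
L = 4πR_⋆²σT_⋆⁴ = 4π(1.60×10⁹)² × 5.67×10⁻⁸ × (9600)⁴ = 1.55×10²⁸ W.
S = L/(4πd²) = 2460 W m⁻².
Energy balance: absorbed = emitted ⇒ πR²·S(1−A) = 4πR²·σT_eq⁴, so T_eq⁴ = S(1−A)/(4σ).
T_eq = [2460 × 0.88 / (4 × 5.67×10⁻⁸)]^(1/4) = (9.55×10⁹)^(1/4) = 313 K.

T_eq ≈ 313 K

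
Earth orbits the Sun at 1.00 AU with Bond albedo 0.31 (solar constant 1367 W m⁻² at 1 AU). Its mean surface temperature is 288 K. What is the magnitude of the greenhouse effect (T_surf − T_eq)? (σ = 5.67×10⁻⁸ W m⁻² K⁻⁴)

ΔT ≈ 34.1 K

S = 1367/1.00² = 1367 W m⁻².
T_eq = [S(1−A)/(4σ)]^(1/4) = [1367×0.69/(4×5.67×10⁻⁸)]^(1/4) = 253.9 K.
ΔT = T_surf − T_eq = 288 − 253.9.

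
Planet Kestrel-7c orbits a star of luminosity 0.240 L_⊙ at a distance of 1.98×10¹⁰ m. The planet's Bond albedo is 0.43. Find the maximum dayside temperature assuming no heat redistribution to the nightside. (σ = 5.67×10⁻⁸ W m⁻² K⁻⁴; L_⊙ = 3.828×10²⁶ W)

T_ss ≈ 658 K

L = 0.240 × 3.828×10²⁶ = 9.19×10²⁵ W.
Flux: S = L/(4πd²) = 9.19×10²⁵/(4π×(1.98×10¹⁰)²) = 1.86×10⁴ W m⁻².
With no redistribution each surface element balances locally: S(1−A) = σT⁴.
T = [1.86×10⁴ × 0.57 / 5.67×10⁻⁸]^(1/4) = (1.87×10¹¹)^(1/4) = 658 K.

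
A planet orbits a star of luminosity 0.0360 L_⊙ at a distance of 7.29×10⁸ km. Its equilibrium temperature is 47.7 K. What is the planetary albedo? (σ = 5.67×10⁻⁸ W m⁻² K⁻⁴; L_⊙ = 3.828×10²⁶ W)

d = 7.29×10⁸ km = 7.29×10¹¹ m.
L = 0.0360 × 3.828×10²⁶ = 1.38×10²⁵ W.
Flux: S = L/(4πd²) = 1.38×10²⁵/(4π×(7.29×10¹¹)²) = 2.06 W m⁻².
From T_eq⁴ = S(1−A)/(4σ): 1−A = 4σT_eq⁴/S.
1−A = 4 × 5.67×10⁻⁸ × (47.7)⁴ / 2.06 = 0.569.

A ≈ 0.43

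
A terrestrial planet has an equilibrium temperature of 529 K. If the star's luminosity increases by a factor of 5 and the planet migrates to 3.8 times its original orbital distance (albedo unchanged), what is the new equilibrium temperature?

T_eq ≈ 406 K

T_eq ∝ L^(1/4) · d^(−1/2).
T′ = 529 × 5^(1/4) / 3.8^(1/2) = 406 K.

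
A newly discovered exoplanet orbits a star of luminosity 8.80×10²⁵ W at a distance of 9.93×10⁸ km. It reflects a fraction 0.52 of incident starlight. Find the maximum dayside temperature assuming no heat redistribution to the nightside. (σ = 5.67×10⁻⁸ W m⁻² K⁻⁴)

d = 9.93×10⁸ km = 9.93×10¹¹ m.
Flux: S = L/(4πd²) = 8.80×10²⁵/(4π×(9.93×10¹¹)²) = 7.10 W m⁻².
With no redistribution each surface element balances locally: S(1−A) = σT⁴.
T = [7.10 × 0.48 / 5.67×10⁻⁸]^(1/4) = (6.01×10⁷)^(1/4) = 88.1 K.

T_ss ≈ 88.1 K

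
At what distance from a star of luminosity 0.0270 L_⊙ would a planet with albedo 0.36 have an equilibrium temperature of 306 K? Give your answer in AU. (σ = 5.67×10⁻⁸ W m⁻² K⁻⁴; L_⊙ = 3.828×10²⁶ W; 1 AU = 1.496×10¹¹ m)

d ≈ 0.109 AU

L = 0.0270 × 3.828×10²⁶ = 1.03×10²⁵ W.
From T_eq⁴ = L(1−A)/(16πσd²): d = √[L(1−A)/(16πσT_eq⁴)].
d = √[1.03×10²⁵ × 0.64 / (16π × 5.67×10⁻⁸ × (306)⁴)] = 1.63×10¹⁰ m = 0.109 AU.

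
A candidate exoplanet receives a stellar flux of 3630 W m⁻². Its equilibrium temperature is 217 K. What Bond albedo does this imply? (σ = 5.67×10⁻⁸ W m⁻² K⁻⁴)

From T_eq⁴ = S(1−A)/(4σ): 1−A = 4σT_eq⁴/S.
1−A = 4 × 5.67×10⁻⁸ × (217)⁴ / 3630 = 0.139.

A ≈ 0.86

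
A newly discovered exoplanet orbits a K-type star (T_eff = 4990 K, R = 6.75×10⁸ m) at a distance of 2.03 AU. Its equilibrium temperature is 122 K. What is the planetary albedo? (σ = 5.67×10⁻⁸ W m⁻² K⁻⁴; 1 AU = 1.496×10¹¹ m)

d = 2.03 AU = 3.04×10¹¹ m.
L = 4πR_⋆²σT_⋆⁴ = 4π(6.75×10⁸)² × 5.67×10⁻⁸ × (4990)⁴ = 2.01×10²⁶ W.
S = L/(4πd²) = 174 W m⁻².
From T_eq⁴ = S(1−A)/(4σ): 1−A = 4σT_eq⁴/S.
1−A = 4 × 5.67×10⁻⁸ × (122)⁴ / 174 = 0.289.

A ≈ 0.71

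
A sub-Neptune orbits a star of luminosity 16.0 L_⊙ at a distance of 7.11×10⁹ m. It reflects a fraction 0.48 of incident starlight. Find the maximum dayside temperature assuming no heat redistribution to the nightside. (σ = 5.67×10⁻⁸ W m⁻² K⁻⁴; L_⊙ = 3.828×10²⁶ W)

T_ss ≈ 3070 K

L = 16.0 × 3.828×10²⁶ = 6.12×10²⁷ W.
Flux: S = L/(4πd²) = 6.12×10²⁷/(4π×(7.11×10⁹)²) = 9.64×10⁶ W m⁻².
With no redistribution each surface element balances locally: S(1−A) = σT⁴.
T = [9.64×10⁶ × 0.52 / 5.67×10⁻⁸]^(1/4) = (8.84×10¹³)^(1/4) = 3070 K.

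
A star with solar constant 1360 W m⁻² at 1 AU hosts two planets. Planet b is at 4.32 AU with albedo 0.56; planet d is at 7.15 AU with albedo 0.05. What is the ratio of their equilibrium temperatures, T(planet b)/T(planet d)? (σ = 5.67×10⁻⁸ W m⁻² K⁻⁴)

T₁/T₂ ≈ 1.061

T_eq = [S₀(1−A)/(4σd²)]^(1/4), so T ∝ (1−A)^(1/4) / √d.
T₁ = [1360×0.44/(4×5.67×10⁻⁸×4.32²)]^(1/4) = 109.04 K.
T₂ = [1360×0.95/(4×5.67×10⁻⁸×7.15²)]^(1/4) = 102.74 K.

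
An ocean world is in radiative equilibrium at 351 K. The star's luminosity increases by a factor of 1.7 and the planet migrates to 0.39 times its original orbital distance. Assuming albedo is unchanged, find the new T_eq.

T_eq ∝ L^(1/4) · d^(−1/2).
T′ = 351 × 1.7^(1/4) / 0.39^(1/2) = 642 K.

T_eq ≈ 642 K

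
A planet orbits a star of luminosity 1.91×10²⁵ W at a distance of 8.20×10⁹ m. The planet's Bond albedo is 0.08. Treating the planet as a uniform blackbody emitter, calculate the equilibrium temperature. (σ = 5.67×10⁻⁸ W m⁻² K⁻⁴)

Flux: S = L/(4πd²) = 1.91×10²⁵/(4π×(8.20×10⁹)²) = 2.26×10⁴ W m⁻².
Energy balance: absorbed = emitted ⇒ πR²·S(1−A) = 4πR²·σT_eq⁴, so T_eq⁴ = S(1−A)/(4σ).
T_eq = [2.26×10⁴ × 0.92 / (4 × 5.67×10⁻⁸)]^(1/4) = (9.17×10¹⁰)^(1/4) = 550 K.

T_eq ≈ 550 K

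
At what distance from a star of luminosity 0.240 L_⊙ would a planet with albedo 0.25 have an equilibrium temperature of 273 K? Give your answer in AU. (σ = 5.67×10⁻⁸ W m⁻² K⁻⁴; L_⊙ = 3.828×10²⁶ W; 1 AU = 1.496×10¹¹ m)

d ≈ 0.441 AU

L = 0.240 × 3.828×10²⁶ = 9.19×10²⁵ W.
From T_eq⁴ = L(1−A)/(16πσd²): d = √[L(1−A)/(16πσT_eq⁴)].
d = √[9.19×10²⁵ × 0.75 / (16π × 5.67×10⁻⁸ × (273)⁴)] = 6.60×10¹⁰ m = 0.441 AU.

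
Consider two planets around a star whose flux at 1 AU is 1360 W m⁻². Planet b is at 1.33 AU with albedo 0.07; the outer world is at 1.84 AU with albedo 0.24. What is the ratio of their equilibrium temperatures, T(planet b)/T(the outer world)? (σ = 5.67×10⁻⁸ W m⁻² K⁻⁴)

T₁/T₂ ≈ 1.237

T_eq = [S₀(1−A)/(4σd²)]^(1/4), so T ∝ (1−A)^(1/4) / √d.
T₁ = [1360×0.93/(4×5.67×10⁻⁸×1.33²)]^(1/4) = 236.96 K.
T₂ = [1360×0.76/(4×5.67×10⁻⁸×1.84²)]^(1/4) = 191.54 K.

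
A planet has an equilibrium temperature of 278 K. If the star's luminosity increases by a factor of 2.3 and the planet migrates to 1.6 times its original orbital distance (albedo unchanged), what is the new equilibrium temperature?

T_eq ≈ 271 K

T_eq ∝ L^(1/4) · d^(−1/2).
T′ = 278 × 2.3^(1/4) / 1.6^(1/2) = 271 K.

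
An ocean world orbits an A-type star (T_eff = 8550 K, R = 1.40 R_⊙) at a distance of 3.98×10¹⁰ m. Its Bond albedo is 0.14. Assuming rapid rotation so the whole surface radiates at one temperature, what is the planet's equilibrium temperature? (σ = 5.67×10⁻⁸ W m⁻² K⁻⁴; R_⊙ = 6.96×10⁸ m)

R_⋆ = 1.40 × 6.96×10⁸ = 9.74×10⁸ m.
L = 4πR_⋆²σT_⋆⁴ = 4π(9.74×10⁸)² × 5.67×10⁻⁸ × (8550)⁴ = 3.62×10²⁷ W.
S = L/(4πd²) = 1.82×10⁵ W m⁻².
Energy balance: absorbed = emitted ⇒ πR²·S(1−A) = 4πR²·σT_eq⁴, so T_eq⁴ = S(1−A)/(4σ).
T_eq = [1.82×10⁵ × 0.86 / (4 × 5.67×10⁻⁸)]^(1/4) = (6.89×10¹¹)^(1/4) = 911 K.

T_eq ≈ 911 K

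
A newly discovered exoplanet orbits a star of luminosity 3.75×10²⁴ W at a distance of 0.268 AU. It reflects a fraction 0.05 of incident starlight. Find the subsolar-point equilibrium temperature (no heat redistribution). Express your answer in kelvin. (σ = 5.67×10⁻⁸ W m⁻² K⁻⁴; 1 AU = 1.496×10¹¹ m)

T_ss ≈ 236 K

d = 0.268 AU = 4.01×10¹⁰ m.
Flux: S = L/(4πd²) = 3.75×10²⁴/(4π×(4.01×10¹⁰)²) = 186 W m⁻².
At the subsolar point the surface absorbs S(1−A) and emits σT⁴ per unit area — no factor of 4, since only the local patch is in balance.
T = [186 × 0.95 / 5.67×10⁻⁸]^(1/4) = (3.11×10⁹)^(1/4) = 236 K.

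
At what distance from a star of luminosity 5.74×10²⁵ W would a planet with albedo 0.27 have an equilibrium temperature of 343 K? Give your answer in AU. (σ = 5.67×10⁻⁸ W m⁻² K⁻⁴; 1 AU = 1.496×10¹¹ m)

From T_eq⁴ = L(1−A)/(16πσd²): d = √[L(1−A)/(16πσT_eq⁴)].
d = √[5.74×10²⁵ × 0.73 / (16π × 5.67×10⁻⁸ × (343)⁴)] = 3.26×10¹⁰ m = 0.218 AU.

d ≈ 0.218 AU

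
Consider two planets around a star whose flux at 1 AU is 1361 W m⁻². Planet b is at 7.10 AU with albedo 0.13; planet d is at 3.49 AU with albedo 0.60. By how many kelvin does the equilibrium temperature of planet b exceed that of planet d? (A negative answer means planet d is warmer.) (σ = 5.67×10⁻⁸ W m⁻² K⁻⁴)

T_eq = [S₀(1−A)/(4σd²)]^(1/4), so T ∝ (1−A)^(1/4) / √d.
T₁ = [1361×0.87/(4×5.67×10⁻⁸×7.10²)]^(1/4) = 100.88 K.
T₂ = [1361×0.40/(4×5.67×10⁻⁸×3.49²)]^(1/4) = 118.48 K.

ΔT ≈ -17.6 K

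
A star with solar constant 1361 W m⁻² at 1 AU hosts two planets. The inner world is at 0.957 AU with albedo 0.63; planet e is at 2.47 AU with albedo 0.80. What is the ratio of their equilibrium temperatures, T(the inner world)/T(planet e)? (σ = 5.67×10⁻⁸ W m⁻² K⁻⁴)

T_eq = [S₀(1−A)/(4σd²)]^(1/4), so T ∝ (1−A)^(1/4) / √d.
T₁ = [1361×0.37/(4×5.67×10⁻⁸×0.957²)]^(1/4) = 221.90 K.
T₂ = [1361×0.20/(4×5.67×10⁻⁸×2.47²)]^(1/4) = 118.43 K.

T₁/T₂ ≈ 1.874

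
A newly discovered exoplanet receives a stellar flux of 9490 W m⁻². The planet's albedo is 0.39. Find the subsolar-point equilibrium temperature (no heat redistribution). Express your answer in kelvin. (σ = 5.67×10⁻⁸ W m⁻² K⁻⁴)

At the subsolar point the surface absorbs S(1−A) and emits σT⁴ per unit area — no factor of 4, since only the local patch is in balance.
T = [9490 × 0.61 / 5.67×10⁻⁸]^(1/4) = (1.02×10¹¹)^(1/4) = 565 K.

T_ss ≈ 565 K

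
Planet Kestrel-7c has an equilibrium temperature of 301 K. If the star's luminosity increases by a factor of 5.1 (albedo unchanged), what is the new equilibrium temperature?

T_eq ≈ 452 K

T_eq ∝ L^(1/4) · d^(−1/2).
T′ = 301 × 5.1^(1/4) = 452 K.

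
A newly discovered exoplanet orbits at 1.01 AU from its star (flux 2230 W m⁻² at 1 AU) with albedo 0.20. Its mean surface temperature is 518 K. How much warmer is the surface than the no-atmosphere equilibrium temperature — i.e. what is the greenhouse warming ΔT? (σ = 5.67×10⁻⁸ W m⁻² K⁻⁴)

S = 2230/1.01² = 2186 W m⁻².
T_eq = [S(1−A)/(4σ)]^(1/4) = [2186×0.80/(4×5.67×10⁻⁸)]^(1/4) = 296.3 K.
ΔT = T_surf − T_eq = 518 − 296.3.

ΔT ≈ 221.7 K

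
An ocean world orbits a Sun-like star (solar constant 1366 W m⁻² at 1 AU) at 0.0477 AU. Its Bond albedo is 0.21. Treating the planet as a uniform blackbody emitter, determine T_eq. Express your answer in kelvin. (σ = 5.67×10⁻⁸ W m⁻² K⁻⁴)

T_eq ≈ 1200 K

Flux at 0.0477 AU: S = 1366/0.0477² = 6.00×10⁵ W m⁻².
Energy balance: absorbed = emitted ⇒ πR²·S(1−A) = 4πR²·σT_eq⁴, so T_eq⁴ = S(1−A)/(4σ).
T_eq = [6.00×10⁵ × 0.79 / (4 × 5.67×10⁻⁸)]^(1/4) = (2.09×10¹²)^(1/4) = 1200 K.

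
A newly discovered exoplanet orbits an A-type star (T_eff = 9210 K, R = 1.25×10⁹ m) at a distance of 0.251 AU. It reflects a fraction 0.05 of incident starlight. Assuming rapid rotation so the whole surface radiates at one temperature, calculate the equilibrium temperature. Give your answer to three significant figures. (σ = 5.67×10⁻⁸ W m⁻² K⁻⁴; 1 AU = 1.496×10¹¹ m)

d = 0.251 AU = 3.75×10¹⁰ m.
L = 4πR_⋆²σT_⋆⁴ = 4π(1.25×10⁹)² × 5.67×10⁻⁸ × (9210)⁴ = 8.01×10²⁷ W.
S = L/(4πd²) = 4.52×10⁵ W m⁻².
Energy balance: absorbed = emitted ⇒ πR²·S(1−A) = 4πR²·σT_eq⁴, so T_eq⁴ = S(1−A)/(4σ).
T_eq = [4.52×10⁵ × 0.95 / (4 × 5.67×10⁻⁸)]^(1/4) = (1.89×10¹²)^(1/4) = 1170 K.

T_eq ≈ 1170 K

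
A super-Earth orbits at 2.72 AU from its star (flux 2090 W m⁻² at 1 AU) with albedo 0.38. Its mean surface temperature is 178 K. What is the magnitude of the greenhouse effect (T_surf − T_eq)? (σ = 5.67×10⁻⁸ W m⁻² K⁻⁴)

ΔT ≈ 11.3 K

S = 2090/2.72² = 282.5 W m⁻².
T_eq = [S(1−A)/(4σ)]^(1/4) = [282.5×0.62/(4×5.67×10⁻⁸)]^(1/4) = 166.7 K.
ΔT = T_surf − T_eq = 178 − 166.7.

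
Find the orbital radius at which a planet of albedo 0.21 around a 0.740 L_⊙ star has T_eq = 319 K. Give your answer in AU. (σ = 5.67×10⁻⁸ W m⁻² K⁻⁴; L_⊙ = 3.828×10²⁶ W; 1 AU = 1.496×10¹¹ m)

d ≈ 0.582 AU

L = 0.740 × 3.828×10²⁶ = 2.83×10²⁶ W.
From T_eq⁴ = L(1−A)/(16πσd²): d = √[L(1−A)/(16πσT_eq⁴)].
d = √[2.83×10²⁶ × 0.79 / (16π × 5.67×10⁻⁸ × (319)⁴)] = 8.71×10¹⁰ m = 0.582 AU.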